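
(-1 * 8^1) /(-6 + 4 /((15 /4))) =60 /37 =1.62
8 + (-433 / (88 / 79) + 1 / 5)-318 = -307347 / 440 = -698.52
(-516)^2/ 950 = 133128/ 475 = 280.27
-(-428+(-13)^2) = 259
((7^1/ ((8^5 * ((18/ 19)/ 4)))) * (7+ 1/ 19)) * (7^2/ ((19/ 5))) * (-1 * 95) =-574525/ 73728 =-7.79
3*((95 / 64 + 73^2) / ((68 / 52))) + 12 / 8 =13306521 / 1088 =12230.26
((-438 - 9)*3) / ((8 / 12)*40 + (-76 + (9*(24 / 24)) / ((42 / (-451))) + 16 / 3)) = 18774 / 1969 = 9.53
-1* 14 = -14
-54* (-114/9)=684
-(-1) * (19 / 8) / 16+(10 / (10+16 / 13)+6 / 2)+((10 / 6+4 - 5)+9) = 384193 / 28032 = 13.71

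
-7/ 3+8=17/ 3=5.67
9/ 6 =3/ 2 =1.50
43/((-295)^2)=43/87025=0.00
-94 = -94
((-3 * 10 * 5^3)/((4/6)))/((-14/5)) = 28125/14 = 2008.93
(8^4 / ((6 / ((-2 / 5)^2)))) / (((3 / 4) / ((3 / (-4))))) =-109.23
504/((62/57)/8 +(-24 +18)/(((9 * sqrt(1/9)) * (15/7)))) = -63840/101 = -632.08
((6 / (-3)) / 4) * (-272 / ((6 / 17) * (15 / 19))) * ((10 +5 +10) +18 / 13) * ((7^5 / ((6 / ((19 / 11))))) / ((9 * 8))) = 601435923529 / 694980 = 865400.33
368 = 368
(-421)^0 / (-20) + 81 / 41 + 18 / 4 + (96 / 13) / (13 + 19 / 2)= 215987 / 31980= 6.75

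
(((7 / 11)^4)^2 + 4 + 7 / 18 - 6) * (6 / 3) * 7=-42788487917 / 1929229929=-22.18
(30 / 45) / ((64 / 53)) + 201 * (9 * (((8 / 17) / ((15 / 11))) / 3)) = 1702553 / 8160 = 208.65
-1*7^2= -49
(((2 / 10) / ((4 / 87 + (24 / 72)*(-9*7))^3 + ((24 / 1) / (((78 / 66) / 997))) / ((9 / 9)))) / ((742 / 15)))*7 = 25681617 / 10023750467218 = 0.00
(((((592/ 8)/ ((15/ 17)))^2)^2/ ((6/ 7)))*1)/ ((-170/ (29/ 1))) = -7476695430316/ 759375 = -9845854.06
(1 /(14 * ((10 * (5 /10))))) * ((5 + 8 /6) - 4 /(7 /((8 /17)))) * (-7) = -433 /714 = -0.61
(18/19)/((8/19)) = 2.25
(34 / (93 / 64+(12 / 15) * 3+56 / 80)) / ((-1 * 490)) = -1088 / 71393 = -0.02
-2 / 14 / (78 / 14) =-1 / 39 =-0.03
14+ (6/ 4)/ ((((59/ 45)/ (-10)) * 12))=3079/ 236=13.05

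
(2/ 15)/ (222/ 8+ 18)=8/ 2745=0.00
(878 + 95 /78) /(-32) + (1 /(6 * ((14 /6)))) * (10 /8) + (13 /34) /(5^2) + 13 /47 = -9456027179 /349003200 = -27.09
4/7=0.57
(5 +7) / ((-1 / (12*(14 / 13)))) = -2016 / 13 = -155.08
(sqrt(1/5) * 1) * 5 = sqrt(5) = 2.24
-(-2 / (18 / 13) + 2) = -5 / 9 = -0.56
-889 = -889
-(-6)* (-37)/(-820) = 111/410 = 0.27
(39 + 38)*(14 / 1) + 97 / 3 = 3331 / 3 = 1110.33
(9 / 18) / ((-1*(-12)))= 1 / 24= 0.04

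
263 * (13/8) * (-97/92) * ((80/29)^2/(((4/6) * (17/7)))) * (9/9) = -2117.96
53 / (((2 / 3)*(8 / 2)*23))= 0.86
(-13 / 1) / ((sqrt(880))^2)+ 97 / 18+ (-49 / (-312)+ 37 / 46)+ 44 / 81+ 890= 19114925143 / 21312720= 896.88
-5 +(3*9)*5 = 130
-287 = -287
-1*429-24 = -453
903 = 903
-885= -885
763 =763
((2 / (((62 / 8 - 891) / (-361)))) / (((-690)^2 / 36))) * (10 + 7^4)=6962968 / 46723925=0.15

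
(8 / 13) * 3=24 / 13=1.85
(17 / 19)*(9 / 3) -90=-1659 / 19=-87.32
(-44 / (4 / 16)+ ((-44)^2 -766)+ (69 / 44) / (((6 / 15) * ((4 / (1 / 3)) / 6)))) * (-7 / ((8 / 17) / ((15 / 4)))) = -55555.91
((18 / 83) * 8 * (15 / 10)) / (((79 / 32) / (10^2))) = 691200 / 6557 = 105.41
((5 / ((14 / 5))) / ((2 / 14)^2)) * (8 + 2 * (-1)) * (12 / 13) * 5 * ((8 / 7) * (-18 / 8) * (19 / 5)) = -307800 / 13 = -23676.92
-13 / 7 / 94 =-13 / 658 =-0.02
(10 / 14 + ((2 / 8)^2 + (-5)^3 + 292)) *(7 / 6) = 18791 / 96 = 195.74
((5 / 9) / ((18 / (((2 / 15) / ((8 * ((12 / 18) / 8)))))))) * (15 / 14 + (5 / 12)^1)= 125 / 13608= 0.01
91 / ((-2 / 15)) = -682.50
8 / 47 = 0.17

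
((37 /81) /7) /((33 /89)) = 0.18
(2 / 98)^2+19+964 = 2360184 / 2401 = 983.00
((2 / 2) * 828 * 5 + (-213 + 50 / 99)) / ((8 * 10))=388823 / 7920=49.09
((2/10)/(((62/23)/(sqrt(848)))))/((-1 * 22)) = -23 * sqrt(53)/1705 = -0.10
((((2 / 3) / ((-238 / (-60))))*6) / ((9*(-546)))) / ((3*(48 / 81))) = -5 / 43316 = -0.00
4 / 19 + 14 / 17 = 334 / 323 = 1.03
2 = 2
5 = 5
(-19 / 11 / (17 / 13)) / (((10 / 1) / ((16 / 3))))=-1976 / 2805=-0.70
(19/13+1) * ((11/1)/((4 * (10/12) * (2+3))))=528/325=1.62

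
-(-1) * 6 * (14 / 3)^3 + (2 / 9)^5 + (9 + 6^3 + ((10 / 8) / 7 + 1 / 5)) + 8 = 6970259977 / 8266860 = 843.16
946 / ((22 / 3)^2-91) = -8514 / 335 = -25.41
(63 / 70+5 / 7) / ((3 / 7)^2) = 791 / 90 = 8.79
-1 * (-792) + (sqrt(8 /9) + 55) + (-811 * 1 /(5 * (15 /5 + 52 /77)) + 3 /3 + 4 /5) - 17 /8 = 2 * sqrt(2) /3 + 1816957 /2264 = 803.49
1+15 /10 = 5 /2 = 2.50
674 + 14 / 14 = 675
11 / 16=0.69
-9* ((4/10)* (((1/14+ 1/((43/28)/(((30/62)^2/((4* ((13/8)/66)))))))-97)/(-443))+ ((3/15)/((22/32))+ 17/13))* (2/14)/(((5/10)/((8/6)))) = -3704585307888/641353828115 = -5.78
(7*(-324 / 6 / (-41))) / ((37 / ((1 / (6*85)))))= 63 / 128945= 0.00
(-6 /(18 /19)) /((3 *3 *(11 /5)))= -95 /297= -0.32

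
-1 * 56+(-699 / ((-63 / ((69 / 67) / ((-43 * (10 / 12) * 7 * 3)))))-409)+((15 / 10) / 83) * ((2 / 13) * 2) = -354154470727 / 761606755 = -465.01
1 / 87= 0.01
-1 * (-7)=7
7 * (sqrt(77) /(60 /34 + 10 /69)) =1173 * sqrt(77) /320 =32.17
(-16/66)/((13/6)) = -16/143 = -0.11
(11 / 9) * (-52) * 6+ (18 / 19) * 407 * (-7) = -3080.39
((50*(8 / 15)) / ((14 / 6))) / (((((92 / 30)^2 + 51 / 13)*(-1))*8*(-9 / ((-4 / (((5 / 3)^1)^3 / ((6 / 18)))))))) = -936 / 272881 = -0.00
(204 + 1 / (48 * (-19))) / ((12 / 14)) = 1302329 / 5472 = 238.00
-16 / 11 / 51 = -16 / 561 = -0.03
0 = 0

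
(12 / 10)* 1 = 6 / 5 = 1.20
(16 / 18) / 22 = 4 / 99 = 0.04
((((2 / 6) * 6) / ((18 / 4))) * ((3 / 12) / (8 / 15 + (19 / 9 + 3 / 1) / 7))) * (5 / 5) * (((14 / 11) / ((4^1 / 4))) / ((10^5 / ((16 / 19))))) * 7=343 / 51988750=0.00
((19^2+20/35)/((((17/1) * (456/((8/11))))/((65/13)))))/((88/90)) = 189825/1094324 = 0.17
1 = 1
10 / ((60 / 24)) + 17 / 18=89 / 18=4.94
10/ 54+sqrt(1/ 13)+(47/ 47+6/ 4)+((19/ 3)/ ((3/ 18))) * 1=sqrt(13)/ 13+2197/ 54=40.96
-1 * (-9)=9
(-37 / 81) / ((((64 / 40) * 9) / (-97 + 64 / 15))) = 2.94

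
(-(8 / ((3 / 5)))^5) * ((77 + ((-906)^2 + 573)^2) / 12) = -17272646281164800000 / 729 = -23693616297894101.51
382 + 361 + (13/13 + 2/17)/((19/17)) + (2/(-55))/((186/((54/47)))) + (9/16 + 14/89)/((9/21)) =255273411409/342336720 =745.68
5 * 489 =2445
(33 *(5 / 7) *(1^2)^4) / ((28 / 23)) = 3795 / 196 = 19.36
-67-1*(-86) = 19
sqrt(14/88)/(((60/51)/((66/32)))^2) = 28611 *sqrt(77)/204800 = 1.23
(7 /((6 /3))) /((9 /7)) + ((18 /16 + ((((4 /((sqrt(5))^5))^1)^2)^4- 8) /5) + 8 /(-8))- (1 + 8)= -266170501704265783 /34332275390625000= -7.75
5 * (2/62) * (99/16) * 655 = 324225/496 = 653.68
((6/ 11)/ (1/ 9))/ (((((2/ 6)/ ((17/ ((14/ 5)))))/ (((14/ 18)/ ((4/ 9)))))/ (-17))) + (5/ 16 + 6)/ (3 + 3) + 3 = -2804801/ 1056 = -2656.06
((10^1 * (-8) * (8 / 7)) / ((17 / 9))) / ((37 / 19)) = -109440 / 4403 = -24.86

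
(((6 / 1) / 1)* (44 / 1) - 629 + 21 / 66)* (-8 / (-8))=-8023 / 22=-364.68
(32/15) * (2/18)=32/135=0.24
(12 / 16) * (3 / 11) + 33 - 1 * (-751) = 34505 / 44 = 784.20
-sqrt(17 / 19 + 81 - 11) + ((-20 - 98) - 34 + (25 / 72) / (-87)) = -952153 / 6264 - sqrt(25593) / 19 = -160.42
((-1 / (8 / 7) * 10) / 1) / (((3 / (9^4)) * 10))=-15309 / 8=-1913.62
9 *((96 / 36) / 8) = 3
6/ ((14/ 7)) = 3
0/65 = 0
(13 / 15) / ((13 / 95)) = 19 / 3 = 6.33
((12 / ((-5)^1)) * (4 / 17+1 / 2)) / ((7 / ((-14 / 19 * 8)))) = 480 / 323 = 1.49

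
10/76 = 5/38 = 0.13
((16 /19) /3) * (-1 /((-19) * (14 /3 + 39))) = 16 /47291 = 0.00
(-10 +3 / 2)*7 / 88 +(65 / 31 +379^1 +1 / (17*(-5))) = 176418419 / 463760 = 380.41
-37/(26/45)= -1665/26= -64.04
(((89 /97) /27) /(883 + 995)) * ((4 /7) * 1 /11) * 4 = 712 /189361557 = 0.00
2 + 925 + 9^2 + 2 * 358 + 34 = 1758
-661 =-661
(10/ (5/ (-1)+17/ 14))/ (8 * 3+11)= -0.08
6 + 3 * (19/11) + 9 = 20.18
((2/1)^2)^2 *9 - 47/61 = 8737/61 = 143.23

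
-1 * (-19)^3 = 6859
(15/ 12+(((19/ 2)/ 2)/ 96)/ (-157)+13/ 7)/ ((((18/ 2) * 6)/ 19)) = 24911489/ 22788864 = 1.09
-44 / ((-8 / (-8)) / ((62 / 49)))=-2728 / 49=-55.67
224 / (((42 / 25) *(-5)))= -80 / 3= -26.67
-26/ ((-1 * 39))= 2/ 3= 0.67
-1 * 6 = -6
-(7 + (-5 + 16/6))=-4.67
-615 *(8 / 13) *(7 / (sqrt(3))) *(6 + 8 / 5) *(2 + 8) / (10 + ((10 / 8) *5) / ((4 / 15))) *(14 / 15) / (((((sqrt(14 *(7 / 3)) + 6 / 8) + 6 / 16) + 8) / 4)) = -91307474944 *sqrt(3) / 67567825 + 70044090368 *sqrt(2) / 67567825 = -874.56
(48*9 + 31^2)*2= 2786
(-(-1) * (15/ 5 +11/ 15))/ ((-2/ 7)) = -196/ 15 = -13.07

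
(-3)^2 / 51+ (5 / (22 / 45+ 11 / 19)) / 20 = 25491 / 62084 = 0.41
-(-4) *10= 40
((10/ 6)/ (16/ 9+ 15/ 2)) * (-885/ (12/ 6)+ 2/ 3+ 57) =-69.13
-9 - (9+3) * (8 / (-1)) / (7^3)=-2991 / 343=-8.72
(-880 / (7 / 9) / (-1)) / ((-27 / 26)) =-22880 / 21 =-1089.52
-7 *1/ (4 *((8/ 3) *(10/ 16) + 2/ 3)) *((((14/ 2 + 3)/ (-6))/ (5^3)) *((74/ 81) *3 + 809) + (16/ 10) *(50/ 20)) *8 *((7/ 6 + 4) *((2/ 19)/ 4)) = 428327/ 76950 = 5.57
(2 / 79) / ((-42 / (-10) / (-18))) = -60 / 553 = -0.11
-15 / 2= -7.50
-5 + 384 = 379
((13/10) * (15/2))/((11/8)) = 78/11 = 7.09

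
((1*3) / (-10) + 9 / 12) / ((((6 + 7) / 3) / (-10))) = -27 / 26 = -1.04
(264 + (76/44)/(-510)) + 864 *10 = 49951421/5610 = 8904.00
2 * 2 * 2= 8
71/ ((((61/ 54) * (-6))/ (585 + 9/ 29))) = -10846386/ 1769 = -6131.37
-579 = -579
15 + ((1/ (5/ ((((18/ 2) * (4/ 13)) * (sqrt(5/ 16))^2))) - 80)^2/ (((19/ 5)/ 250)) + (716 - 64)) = 10786384521/ 25688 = 419899.74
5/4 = 1.25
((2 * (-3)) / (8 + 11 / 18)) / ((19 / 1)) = -108 / 2945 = -0.04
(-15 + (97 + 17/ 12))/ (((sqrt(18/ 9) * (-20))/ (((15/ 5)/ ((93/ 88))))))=-11011 * sqrt(2)/ 1860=-8.37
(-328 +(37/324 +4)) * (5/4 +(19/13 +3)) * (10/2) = -9249.43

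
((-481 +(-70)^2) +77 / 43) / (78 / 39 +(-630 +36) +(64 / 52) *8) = -7.59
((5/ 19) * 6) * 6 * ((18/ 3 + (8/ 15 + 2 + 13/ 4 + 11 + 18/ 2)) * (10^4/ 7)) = 57210000/ 133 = 430150.38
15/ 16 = 0.94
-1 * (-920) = 920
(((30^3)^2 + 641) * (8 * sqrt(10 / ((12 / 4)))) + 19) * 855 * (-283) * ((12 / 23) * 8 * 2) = -90313031730977280 * sqrt(30) / 23 - 882688320 / 23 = -21507167306089098.76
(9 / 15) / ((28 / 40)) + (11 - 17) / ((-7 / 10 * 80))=27 / 28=0.96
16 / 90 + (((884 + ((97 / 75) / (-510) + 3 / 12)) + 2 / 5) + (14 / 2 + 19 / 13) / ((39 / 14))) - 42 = 10935736139 / 12928500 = 845.86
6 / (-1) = -6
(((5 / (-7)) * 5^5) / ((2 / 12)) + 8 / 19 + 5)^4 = 10050697596175440240665281 / 312900721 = 32121043262714118.96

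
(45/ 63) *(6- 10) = -20/ 7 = -2.86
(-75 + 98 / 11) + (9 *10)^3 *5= 40094273 / 11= 3644933.91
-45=-45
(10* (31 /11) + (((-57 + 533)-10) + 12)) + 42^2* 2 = 44376 /11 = 4034.18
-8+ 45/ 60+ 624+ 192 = 3235/ 4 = 808.75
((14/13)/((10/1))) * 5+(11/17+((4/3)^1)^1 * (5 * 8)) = 36146/663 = 54.52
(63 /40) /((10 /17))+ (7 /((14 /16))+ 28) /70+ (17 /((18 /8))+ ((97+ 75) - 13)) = 4277633 /25200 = 169.75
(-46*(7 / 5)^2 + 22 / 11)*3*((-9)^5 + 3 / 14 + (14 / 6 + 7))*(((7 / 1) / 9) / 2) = 6072404.48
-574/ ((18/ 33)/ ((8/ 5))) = -25256/ 15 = -1683.73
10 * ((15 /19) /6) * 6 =7.89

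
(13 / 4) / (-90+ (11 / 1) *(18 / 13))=-169 / 3888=-0.04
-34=-34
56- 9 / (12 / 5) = 209 / 4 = 52.25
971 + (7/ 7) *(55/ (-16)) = 15481/ 16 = 967.56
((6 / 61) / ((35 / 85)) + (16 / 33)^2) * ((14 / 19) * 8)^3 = 44233154560 / 455636511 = 97.08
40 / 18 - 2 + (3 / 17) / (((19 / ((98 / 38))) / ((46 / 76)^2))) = 18423523 / 79756452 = 0.23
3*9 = 27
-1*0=0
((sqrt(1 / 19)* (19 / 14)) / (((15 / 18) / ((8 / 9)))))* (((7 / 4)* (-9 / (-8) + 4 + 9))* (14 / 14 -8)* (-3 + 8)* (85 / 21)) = -9605* sqrt(19) / 36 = -1162.98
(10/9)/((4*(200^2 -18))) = 5/719676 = 0.00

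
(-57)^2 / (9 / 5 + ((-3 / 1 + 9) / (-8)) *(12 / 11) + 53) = 60.19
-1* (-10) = 10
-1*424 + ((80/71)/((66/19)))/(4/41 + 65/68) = -2915590904/6881391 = -423.69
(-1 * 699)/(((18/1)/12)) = -466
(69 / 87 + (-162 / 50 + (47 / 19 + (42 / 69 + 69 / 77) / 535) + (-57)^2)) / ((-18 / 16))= -67848086112344 / 23492890575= -2888.03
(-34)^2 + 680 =1836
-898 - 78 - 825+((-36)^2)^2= 1677815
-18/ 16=-9/ 8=-1.12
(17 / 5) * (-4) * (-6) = 408 / 5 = 81.60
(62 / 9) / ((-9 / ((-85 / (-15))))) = -1054 / 243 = -4.34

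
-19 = -19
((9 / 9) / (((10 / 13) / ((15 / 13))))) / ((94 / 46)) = 69 / 94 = 0.73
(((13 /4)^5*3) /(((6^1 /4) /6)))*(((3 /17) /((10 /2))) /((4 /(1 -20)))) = -63491103 /87040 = -729.45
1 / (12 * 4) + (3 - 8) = -239 / 48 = -4.98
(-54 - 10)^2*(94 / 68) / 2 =48128 / 17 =2831.06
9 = 9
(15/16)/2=15/32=0.47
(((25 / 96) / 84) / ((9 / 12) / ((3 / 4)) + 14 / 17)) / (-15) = -85 / 749952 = -0.00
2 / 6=1 / 3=0.33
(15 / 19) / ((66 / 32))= 80 / 209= 0.38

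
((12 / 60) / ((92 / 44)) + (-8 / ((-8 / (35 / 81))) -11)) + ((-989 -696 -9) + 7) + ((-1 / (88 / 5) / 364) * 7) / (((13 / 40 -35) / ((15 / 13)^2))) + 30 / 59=-125045084982723751 / 73687541215860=-1696.96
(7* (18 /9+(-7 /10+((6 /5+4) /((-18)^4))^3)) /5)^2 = 27055960683303107461129677924948841 /8168083771071745010008166400000000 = 3.31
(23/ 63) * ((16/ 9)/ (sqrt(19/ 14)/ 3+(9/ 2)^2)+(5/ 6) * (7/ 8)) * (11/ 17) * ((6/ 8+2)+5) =18154874441/ 12137898816 - 250976 * sqrt(266)/ 1327582683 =1.49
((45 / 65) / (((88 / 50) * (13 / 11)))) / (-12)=-75 / 2704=-0.03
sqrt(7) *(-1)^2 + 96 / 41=96 / 41 + sqrt(7)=4.99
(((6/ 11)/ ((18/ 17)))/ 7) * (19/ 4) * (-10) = -1615/ 462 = -3.50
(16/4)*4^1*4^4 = 4096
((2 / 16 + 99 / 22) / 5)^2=1369 / 1600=0.86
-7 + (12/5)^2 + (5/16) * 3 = -121/400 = -0.30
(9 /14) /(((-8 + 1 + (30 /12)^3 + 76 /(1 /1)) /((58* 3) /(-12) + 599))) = 3006 /677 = 4.44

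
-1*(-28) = 28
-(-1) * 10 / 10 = 1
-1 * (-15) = 15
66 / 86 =33 / 43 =0.77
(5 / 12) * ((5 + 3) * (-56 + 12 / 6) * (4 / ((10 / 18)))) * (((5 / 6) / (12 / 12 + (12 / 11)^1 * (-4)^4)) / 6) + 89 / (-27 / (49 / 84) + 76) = 1508869 / 641264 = 2.35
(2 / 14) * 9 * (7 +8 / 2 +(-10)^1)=9 / 7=1.29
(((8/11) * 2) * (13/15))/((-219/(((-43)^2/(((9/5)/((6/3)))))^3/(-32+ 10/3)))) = 3057775614400/1756161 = 1741170.44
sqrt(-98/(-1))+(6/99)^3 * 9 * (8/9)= 64/35937+7 * sqrt(2)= 9.90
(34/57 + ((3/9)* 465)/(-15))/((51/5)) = -925/969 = -0.95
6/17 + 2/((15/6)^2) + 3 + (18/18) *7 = 4536/425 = 10.67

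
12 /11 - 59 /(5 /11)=-7079 /55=-128.71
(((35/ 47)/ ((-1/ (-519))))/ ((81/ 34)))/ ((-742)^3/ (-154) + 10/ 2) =2264570/ 37029352743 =0.00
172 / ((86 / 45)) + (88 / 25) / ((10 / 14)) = 94.93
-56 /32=-7 /4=-1.75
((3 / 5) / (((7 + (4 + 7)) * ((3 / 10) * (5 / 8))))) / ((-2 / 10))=-8 / 9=-0.89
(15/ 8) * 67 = 1005/ 8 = 125.62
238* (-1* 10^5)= -23800000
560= 560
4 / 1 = 4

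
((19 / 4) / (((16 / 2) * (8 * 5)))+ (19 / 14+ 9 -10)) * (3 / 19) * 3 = 29997 / 170240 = 0.18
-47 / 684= -0.07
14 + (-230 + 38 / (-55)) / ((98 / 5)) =1202 / 539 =2.23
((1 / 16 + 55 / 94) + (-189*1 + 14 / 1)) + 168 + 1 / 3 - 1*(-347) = 769253 / 2256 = 340.98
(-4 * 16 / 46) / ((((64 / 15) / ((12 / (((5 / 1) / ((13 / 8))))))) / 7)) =-819 / 92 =-8.90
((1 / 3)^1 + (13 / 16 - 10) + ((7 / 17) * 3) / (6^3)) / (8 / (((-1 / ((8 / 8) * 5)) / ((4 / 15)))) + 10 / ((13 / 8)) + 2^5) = -281593 / 874752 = -0.32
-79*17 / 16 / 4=-1343 / 64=-20.98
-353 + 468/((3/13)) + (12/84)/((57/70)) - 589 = 61912/57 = 1086.18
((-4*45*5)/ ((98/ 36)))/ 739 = -16200/ 36211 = -0.45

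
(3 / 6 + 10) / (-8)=-21 / 16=-1.31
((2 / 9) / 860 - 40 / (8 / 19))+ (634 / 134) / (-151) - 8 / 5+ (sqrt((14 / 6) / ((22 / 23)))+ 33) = -2491334117 / 39152790+ sqrt(10626) / 66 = -62.07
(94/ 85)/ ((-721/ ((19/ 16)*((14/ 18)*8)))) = -893/ 78795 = -0.01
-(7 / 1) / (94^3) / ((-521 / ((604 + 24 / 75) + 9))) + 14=151457099731 / 10818356600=14.00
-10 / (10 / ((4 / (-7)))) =4 / 7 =0.57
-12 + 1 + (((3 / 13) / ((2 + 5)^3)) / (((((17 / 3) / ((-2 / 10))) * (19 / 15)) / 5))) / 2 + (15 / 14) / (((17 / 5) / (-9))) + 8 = -8405601 / 1440257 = -5.84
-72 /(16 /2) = -9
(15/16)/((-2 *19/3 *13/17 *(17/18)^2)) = -3645/33592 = -0.11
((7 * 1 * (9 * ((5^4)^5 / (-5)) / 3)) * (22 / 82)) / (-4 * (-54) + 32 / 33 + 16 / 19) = -2762546539306640625 / 5599288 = -493374611076.74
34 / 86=0.40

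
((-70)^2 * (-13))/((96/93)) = -493675/8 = -61709.38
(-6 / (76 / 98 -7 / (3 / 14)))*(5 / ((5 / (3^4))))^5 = 1537671920841 / 2344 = 656003379.20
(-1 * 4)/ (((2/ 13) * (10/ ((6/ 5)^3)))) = -2808/ 625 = -4.49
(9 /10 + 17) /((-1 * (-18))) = 179 /180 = 0.99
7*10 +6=76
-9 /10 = -0.90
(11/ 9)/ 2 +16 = 299/ 18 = 16.61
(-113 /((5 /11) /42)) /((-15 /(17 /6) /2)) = 295834 /75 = 3944.45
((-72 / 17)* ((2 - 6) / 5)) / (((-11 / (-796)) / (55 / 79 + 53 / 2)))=492539328 / 73865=6668.10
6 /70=3 /35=0.09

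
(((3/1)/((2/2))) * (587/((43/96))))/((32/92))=486036/43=11303.16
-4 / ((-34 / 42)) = 84 / 17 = 4.94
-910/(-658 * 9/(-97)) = -6305/423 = -14.91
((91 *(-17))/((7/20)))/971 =-4420/971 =-4.55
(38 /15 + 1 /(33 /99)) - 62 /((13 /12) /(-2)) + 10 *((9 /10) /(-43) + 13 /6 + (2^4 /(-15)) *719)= -63121283 /8385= -7527.88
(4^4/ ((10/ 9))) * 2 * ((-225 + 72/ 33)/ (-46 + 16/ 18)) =25411968/ 11165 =2276.04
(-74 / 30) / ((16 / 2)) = -0.31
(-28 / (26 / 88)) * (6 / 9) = -2464 / 39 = -63.18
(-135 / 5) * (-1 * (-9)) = -243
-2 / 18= -1 / 9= -0.11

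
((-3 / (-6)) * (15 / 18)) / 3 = 0.14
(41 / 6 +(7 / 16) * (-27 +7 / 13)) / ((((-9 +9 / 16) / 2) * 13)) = 1184 / 13689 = 0.09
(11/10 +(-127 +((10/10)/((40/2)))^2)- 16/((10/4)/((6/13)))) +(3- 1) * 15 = -514027/5200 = -98.85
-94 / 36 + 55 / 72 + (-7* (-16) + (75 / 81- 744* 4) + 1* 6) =-617527 / 216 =-2858.92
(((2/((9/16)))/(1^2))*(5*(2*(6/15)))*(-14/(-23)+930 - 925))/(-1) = -5504/69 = -79.77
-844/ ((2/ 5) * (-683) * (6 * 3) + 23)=4220/ 24473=0.17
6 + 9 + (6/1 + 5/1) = 26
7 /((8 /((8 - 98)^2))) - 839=12497 /2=6248.50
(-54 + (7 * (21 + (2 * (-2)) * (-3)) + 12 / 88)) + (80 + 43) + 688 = 21739 / 22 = 988.14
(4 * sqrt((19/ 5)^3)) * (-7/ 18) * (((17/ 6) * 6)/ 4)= -2261 * sqrt(95)/ 450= -48.97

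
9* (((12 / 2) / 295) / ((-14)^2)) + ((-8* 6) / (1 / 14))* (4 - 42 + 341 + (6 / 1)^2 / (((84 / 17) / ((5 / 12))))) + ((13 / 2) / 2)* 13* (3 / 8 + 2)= -205555.66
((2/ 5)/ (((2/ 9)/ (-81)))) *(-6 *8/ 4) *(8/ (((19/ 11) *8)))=96228/ 95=1012.93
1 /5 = 0.20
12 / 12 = 1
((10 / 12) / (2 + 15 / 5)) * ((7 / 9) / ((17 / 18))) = 7 / 51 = 0.14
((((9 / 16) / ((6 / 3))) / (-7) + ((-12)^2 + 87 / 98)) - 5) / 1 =139.85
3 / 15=1 / 5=0.20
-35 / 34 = -1.03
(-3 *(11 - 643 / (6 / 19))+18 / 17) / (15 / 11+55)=2272633 / 21080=107.81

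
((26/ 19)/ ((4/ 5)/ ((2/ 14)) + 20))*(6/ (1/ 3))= 585/ 608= 0.96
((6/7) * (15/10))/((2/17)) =153/14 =10.93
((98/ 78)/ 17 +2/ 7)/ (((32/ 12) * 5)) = 1669/ 61880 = 0.03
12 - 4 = 8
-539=-539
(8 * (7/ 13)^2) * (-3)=-1176/ 169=-6.96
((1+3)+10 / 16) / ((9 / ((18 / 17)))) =37 / 68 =0.54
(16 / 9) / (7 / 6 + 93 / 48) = 256 / 447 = 0.57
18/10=1.80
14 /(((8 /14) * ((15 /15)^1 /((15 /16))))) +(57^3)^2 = 1097486312703 /32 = 34296447271.97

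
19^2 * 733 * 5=1323065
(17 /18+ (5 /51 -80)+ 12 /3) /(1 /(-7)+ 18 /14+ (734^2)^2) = -160559 /621732694984560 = -0.00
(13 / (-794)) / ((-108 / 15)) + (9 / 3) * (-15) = -1286215 / 28584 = -45.00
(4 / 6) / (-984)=-1 / 1476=-0.00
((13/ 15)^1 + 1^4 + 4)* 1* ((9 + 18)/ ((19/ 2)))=1584/ 95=16.67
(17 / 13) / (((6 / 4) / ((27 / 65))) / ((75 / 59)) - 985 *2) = -4590 / 6904729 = -0.00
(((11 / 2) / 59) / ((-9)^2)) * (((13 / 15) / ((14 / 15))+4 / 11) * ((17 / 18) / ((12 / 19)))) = 64277 / 28903392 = 0.00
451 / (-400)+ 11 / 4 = 1.62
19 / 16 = 1.19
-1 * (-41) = 41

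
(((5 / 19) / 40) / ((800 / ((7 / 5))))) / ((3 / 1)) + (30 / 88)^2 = 25650847 / 220704000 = 0.12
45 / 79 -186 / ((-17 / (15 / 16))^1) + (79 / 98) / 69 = 393719213 / 36325464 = 10.84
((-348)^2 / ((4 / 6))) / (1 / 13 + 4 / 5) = 3935880 / 19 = 207151.58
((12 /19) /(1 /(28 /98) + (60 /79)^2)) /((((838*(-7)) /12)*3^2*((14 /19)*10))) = -24964 /5223804985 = -0.00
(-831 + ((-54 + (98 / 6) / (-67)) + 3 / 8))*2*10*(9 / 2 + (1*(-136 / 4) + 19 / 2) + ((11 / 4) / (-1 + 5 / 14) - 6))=3877318025 / 7236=535837.21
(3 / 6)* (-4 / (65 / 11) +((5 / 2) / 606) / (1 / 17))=-47803 / 157560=-0.30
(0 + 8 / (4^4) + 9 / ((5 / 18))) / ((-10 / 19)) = -98591 / 1600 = -61.62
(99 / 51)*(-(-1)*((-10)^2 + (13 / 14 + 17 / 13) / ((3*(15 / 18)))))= 1514931 / 7735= 195.85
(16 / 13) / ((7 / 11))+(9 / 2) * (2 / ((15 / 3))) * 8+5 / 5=17.33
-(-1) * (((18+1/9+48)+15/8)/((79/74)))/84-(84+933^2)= -207976226293/238896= -870572.24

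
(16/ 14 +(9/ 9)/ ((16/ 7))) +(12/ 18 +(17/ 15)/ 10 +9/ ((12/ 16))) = 40209/ 2800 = 14.36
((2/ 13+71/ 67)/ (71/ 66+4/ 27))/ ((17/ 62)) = 38927196/ 10764689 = 3.62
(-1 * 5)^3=-125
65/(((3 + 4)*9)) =65/63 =1.03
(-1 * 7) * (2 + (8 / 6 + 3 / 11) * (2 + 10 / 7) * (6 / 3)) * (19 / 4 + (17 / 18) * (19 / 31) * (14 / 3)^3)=-319930417 / 55242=-5791.43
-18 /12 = -3 /2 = -1.50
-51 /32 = -1.59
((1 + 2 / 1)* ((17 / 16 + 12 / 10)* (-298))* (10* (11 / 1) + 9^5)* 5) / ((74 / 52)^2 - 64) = 269632582999 / 27930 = 9653869.78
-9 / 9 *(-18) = 18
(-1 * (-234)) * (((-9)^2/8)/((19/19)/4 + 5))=3159/7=451.29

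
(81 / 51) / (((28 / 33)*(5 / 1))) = 891 / 2380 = 0.37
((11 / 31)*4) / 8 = 11 / 62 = 0.18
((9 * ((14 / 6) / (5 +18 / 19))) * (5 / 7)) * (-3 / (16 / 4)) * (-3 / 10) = 513 / 904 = 0.57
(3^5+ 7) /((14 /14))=250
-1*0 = 0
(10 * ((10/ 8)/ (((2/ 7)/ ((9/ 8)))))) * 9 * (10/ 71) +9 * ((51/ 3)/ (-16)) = 15003/ 284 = 52.83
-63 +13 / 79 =-4964 / 79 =-62.84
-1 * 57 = -57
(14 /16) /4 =7 /32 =0.22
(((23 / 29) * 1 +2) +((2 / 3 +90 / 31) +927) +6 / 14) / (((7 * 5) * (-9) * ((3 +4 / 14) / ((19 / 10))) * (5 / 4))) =-669903938 / 488494125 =-1.37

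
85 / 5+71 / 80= 17.89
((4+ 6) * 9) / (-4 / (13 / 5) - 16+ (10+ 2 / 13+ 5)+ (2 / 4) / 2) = -1560 / 37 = -42.16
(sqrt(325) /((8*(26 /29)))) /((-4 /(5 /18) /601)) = -435725*sqrt(13) /14976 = -104.90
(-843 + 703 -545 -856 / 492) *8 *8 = -5406016 / 123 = -43951.35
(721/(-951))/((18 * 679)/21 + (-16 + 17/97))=-69937/52227969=-0.00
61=61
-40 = -40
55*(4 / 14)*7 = 110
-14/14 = -1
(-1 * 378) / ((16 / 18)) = -1701 / 4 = -425.25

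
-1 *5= -5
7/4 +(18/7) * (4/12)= 73/28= 2.61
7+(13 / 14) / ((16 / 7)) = 237 / 32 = 7.41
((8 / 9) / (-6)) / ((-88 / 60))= 0.10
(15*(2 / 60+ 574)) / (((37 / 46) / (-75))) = -29706225 / 37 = -802870.95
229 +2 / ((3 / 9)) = 235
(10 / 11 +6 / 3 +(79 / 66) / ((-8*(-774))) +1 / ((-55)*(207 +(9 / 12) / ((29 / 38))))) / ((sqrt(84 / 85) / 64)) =23902980743*sqrt(1785) / 5391980055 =187.29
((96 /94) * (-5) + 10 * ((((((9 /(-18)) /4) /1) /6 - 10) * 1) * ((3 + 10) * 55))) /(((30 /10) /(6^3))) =-242477355 /47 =-5159092.66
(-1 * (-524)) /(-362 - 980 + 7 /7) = -524 /1341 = -0.39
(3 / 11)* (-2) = -6 / 11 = -0.55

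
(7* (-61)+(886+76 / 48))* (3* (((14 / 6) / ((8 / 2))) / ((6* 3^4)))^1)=38689 / 23328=1.66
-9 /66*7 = -21 /22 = -0.95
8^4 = 4096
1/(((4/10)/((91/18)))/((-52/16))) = -5915/144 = -41.08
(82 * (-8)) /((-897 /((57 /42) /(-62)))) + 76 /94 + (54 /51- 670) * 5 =-520060627010 /155524551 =-3343.91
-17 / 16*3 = -51 / 16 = -3.19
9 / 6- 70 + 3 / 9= -409 / 6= -68.17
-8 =-8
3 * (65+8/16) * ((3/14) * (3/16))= 3537/448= 7.90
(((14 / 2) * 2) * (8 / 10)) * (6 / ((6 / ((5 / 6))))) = 28 / 3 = 9.33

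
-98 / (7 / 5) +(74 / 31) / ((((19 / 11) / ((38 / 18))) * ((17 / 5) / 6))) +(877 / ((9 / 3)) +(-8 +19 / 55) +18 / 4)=13004261 / 57970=224.33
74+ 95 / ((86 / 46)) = 5367 / 43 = 124.81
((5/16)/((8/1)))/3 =5/384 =0.01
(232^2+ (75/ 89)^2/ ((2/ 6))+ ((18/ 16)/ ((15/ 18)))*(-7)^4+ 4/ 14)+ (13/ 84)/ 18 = 3417375857591/ 59882760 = 57067.77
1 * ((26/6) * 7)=91/3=30.33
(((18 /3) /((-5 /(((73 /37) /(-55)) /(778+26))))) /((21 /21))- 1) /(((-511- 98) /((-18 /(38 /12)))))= -846234 /90669425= -0.01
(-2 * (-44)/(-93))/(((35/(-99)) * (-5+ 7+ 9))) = 264/1085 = 0.24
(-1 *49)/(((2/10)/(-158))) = 38710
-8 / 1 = -8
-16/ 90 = -8/ 45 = -0.18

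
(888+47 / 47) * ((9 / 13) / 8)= 76.93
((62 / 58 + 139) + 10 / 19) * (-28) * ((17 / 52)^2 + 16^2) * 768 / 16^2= -281649884691 / 93119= -3024623.17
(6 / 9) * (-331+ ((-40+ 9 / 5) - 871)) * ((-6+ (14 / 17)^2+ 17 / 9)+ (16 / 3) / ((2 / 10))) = -83273918 / 4335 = -19209.67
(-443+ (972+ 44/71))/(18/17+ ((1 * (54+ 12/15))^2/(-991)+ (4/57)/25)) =-902734280925/3355609526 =-269.02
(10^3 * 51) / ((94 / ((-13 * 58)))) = -19227000 / 47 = -409085.11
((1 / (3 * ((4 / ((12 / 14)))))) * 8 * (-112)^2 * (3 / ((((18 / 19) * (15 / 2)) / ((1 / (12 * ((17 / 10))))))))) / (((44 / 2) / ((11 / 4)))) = 8512 / 459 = 18.54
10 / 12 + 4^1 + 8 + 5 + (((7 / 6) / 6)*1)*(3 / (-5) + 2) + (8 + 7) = 5959 / 180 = 33.11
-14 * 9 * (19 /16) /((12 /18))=-3591 /16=-224.44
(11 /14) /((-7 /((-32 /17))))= 176 /833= 0.21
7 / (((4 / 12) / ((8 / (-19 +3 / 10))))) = -1680 / 187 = -8.98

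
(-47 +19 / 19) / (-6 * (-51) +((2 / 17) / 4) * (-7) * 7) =-1564 / 10355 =-0.15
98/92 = 49/46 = 1.07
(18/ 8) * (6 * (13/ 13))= 27/ 2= 13.50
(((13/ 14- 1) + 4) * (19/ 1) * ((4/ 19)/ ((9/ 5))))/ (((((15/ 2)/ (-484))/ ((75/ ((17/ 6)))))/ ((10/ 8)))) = -18641.46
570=570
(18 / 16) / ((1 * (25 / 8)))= 9 / 25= 0.36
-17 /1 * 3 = -51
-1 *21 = -21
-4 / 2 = -2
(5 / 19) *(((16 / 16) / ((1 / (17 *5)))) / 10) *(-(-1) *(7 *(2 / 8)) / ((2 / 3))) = 1785 / 304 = 5.87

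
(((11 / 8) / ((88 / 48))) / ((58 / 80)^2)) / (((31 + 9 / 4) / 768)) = 3686400 / 111853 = 32.96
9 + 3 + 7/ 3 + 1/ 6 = 29/ 2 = 14.50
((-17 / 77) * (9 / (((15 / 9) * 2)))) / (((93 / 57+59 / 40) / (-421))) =4895388 / 60599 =80.78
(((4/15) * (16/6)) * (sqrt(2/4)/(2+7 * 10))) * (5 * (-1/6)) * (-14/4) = 7 * sqrt(2)/486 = 0.02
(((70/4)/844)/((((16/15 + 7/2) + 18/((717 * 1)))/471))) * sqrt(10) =6.73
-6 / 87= -2 / 29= -0.07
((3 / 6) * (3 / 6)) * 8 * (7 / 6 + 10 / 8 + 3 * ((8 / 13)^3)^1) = 82145 / 13182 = 6.23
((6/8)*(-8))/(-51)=2/17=0.12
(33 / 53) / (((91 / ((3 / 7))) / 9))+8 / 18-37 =-11099350 / 303849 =-36.53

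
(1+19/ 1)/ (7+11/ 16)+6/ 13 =4898/ 1599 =3.06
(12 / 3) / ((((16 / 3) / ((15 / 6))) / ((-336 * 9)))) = -5670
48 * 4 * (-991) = -190272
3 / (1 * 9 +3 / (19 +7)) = 26 / 79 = 0.33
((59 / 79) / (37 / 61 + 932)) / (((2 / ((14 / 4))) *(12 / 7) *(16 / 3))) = 0.00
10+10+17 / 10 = 217 / 10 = 21.70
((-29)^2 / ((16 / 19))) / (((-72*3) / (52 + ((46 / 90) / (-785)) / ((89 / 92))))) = -20408426737 / 84885975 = -240.42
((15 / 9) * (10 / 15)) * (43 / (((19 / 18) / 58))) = 49880 / 19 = 2625.26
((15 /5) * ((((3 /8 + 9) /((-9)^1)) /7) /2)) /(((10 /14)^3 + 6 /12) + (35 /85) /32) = -41650 /163697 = -0.25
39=39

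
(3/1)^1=3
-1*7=-7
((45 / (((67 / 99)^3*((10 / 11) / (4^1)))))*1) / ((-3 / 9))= -576357606 / 300763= -1916.32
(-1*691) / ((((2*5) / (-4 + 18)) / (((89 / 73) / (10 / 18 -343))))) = 3874437 / 1124930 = 3.44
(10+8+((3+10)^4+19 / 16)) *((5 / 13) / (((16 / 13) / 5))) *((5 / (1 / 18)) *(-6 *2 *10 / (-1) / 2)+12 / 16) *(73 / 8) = 18028599484425 / 8192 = 2200756773.00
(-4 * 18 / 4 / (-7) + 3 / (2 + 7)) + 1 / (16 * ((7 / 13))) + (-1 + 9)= 529 / 48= 11.02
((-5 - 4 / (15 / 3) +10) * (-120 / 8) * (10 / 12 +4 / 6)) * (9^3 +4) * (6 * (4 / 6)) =-277074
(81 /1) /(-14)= -81 /14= -5.79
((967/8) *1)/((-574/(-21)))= 2901/656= 4.42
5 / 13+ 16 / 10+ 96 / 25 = 1893 / 325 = 5.82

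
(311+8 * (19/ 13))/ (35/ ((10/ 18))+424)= 4195/ 6331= 0.66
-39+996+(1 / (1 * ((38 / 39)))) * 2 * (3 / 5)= 91032 / 95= 958.23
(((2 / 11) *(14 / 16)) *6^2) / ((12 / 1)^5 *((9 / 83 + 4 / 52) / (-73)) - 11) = -4962321 / 556961207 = -0.01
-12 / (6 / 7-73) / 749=12 / 54035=0.00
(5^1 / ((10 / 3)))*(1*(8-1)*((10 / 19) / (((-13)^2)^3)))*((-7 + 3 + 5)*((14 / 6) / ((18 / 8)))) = 0.00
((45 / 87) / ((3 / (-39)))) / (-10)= 39 / 58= 0.67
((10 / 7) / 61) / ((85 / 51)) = 6 / 427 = 0.01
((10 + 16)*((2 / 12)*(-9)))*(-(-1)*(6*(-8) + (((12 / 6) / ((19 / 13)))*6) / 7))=242892 / 133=1826.26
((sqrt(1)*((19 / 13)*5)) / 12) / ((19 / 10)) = 25 / 78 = 0.32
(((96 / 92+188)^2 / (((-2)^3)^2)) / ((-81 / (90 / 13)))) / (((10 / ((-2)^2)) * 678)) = -1181569 / 41963454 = -0.03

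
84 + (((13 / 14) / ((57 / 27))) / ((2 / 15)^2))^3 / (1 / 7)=18257827679853 / 172078592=106101.68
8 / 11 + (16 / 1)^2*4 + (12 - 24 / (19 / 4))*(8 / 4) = 217072 / 209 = 1038.62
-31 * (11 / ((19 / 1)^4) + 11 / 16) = -21.32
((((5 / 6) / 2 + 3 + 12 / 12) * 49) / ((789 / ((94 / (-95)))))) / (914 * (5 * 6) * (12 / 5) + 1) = -0.00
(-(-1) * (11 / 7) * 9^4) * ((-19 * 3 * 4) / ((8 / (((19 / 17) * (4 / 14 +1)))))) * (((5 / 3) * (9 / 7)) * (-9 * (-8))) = -379863397980 / 5831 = -65145497.85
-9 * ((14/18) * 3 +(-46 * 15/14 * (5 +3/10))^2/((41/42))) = -629095.08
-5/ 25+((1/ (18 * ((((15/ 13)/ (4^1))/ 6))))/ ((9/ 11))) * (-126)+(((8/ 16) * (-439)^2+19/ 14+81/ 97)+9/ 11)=32328378682/ 336105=96185.35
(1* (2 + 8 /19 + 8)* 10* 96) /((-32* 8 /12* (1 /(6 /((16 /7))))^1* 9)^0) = 190080 /19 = 10004.21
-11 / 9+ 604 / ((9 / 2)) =133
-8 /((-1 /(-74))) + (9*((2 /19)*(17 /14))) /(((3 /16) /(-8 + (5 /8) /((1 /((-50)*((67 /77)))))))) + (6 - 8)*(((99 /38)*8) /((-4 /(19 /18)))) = -8161177 /10241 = -796.91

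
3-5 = -2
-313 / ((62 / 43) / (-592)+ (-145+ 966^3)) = -3983864 / 11473382597097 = -0.00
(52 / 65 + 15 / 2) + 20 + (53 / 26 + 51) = 5287 / 65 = 81.34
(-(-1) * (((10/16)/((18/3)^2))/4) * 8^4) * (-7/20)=-56/9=-6.22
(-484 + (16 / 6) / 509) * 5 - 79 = -3815933 / 1527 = -2498.97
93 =93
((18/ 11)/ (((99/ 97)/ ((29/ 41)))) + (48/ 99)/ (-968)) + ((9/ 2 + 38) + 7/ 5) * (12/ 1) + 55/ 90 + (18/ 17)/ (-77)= 308902746683/ 584455410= 528.53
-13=-13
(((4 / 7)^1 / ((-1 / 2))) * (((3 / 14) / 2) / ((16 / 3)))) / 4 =-9 / 1568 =-0.01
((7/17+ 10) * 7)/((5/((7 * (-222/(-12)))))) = 320901/170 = 1887.65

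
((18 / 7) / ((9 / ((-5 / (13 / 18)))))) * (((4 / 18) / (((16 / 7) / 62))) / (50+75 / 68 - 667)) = 0.02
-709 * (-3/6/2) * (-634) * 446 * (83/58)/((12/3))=-4159953277/232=-17930833.09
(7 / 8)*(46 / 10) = 161 / 40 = 4.02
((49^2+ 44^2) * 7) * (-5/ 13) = -151795/ 13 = -11676.54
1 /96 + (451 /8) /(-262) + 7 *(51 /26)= 2211341 /163488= 13.53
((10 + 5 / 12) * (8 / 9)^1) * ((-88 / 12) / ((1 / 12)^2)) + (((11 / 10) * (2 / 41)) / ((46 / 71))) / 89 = -9777.78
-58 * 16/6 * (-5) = 2320/3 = 773.33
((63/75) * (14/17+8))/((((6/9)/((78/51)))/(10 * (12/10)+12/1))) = 117936/289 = 408.08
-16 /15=-1.07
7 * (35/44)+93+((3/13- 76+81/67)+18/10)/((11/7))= 910477/17420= 52.27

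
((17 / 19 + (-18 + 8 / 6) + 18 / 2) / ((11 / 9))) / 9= -386 / 627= -0.62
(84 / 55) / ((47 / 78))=6552 / 2585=2.53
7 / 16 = 0.44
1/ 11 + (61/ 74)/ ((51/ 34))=782/ 1221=0.64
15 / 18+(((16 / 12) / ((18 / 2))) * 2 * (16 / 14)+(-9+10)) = 821 / 378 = 2.17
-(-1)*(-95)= -95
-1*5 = -5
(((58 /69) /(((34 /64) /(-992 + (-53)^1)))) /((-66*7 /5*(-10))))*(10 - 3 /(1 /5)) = 220400 /24633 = 8.95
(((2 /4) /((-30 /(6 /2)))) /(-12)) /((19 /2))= 1 /2280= 0.00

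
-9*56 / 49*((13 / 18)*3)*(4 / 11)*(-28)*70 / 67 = 174720 / 737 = 237.07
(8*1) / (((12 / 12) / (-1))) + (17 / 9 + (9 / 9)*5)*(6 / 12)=-41 / 9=-4.56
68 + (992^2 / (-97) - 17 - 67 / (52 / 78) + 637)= -1854153 / 194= -9557.49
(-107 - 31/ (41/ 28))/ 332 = -5255/ 13612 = -0.39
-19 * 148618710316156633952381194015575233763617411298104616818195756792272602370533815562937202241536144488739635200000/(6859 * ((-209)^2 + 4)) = -29723742063231326790476238803115046752723482259620923363639151358454520474106763112587440448307228897747927040000/3154057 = -9423971115053192377460597000000000000000000000000000000000000000000000000000000000000000000000000000000000.00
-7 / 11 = -0.64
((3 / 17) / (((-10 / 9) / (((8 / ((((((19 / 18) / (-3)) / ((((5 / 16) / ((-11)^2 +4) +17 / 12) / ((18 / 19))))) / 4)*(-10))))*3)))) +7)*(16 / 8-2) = 0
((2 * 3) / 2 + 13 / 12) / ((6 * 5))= 49 / 360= 0.14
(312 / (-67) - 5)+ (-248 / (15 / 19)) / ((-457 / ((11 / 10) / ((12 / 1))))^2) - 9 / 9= -4026195797023 / 377807841000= -10.66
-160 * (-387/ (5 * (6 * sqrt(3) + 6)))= -1032 + 1032 * sqrt(3)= 755.48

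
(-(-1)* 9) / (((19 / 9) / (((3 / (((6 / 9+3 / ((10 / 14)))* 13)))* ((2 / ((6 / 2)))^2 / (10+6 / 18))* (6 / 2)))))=14580 / 558961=0.03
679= 679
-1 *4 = -4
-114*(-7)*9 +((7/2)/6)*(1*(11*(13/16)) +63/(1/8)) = 1436393/192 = 7481.21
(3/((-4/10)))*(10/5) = -15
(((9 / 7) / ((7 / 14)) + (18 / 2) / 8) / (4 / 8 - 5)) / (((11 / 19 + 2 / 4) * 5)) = -437 / 2870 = -0.15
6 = 6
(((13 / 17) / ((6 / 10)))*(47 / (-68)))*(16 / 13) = -940 / 867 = -1.08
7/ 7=1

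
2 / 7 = 0.29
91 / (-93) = -91 / 93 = -0.98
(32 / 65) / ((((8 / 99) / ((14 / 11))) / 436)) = 3380.68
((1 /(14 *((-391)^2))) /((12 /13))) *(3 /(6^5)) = 13 /66572948736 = 0.00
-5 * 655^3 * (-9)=12645511875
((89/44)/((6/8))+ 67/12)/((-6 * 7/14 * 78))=-1093/30888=-0.04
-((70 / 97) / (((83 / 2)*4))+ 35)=-281820 / 8051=-35.00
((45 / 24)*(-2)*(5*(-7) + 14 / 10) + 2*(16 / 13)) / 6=835 / 39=21.41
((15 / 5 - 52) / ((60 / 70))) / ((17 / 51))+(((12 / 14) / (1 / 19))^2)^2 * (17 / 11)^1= 5733405571 / 52822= 108542.00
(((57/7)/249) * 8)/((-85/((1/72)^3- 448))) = 3177086957/2304106560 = 1.38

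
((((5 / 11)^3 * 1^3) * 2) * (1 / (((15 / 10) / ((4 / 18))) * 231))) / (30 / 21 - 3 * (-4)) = 500 / 55738287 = 0.00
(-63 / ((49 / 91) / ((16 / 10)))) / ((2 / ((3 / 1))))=-1404 / 5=-280.80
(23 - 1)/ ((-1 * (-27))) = 22/ 27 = 0.81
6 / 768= 1 / 128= 0.01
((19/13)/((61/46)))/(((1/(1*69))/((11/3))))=221122/793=278.84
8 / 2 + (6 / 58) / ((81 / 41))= 3173 / 783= 4.05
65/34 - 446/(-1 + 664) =1643/1326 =1.24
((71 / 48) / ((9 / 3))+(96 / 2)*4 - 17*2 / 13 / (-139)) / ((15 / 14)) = 350651903 / 1951560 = 179.68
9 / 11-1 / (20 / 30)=-15 / 22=-0.68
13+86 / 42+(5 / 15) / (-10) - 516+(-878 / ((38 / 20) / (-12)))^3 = 81870100705381729 / 480130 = 170516528243.15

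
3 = 3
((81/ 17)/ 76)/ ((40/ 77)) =6237/ 51680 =0.12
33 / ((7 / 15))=495 / 7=70.71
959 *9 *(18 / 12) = 25893 / 2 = 12946.50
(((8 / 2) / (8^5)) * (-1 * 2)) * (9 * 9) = -81 / 4096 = -0.02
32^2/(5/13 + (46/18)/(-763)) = 22853376/8509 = 2685.79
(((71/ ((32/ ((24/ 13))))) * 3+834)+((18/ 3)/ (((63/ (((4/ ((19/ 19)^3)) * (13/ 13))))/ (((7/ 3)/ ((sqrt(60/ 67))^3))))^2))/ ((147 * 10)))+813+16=13128054525136/ 7836294375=1675.29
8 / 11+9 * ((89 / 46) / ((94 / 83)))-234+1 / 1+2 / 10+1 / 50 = -257651073 / 1189100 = -216.68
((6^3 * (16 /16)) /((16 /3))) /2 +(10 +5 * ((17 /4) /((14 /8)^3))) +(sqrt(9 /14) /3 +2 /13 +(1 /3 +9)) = sqrt(14) /14 +2338417 /53508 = 43.97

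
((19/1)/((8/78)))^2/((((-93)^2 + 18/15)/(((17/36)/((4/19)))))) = 7579195/851712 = 8.90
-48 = -48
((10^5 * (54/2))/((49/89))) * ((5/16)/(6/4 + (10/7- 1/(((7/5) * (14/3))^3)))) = 1442400750000/2752973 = 523942.93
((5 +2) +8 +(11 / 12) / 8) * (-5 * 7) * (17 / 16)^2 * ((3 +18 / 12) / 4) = -44030595 / 65536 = -671.85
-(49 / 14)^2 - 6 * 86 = -2113 / 4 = -528.25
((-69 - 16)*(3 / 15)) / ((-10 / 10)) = 17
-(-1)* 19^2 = 361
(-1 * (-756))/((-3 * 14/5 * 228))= -15/38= -0.39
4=4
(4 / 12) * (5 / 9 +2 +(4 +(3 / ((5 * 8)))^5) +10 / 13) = 2.44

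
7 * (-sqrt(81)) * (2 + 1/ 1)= -189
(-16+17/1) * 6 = 6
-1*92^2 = -8464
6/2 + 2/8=13/4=3.25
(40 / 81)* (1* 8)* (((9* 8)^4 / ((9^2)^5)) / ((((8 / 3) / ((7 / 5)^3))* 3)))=11239424 / 1076168025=0.01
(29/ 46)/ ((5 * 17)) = 29/ 3910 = 0.01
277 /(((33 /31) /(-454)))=-3898498 /33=-118136.30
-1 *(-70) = 70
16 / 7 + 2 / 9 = 158 / 63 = 2.51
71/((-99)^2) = 71/9801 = 0.01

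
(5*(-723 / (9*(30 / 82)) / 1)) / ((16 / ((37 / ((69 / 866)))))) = -158303501 / 4968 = -31864.63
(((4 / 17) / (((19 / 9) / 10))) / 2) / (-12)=-15 / 323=-0.05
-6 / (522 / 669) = -223 / 29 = -7.69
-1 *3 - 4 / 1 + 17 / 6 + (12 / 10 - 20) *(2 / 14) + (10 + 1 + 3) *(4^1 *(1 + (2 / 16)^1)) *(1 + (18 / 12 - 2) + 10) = 68738 / 105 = 654.65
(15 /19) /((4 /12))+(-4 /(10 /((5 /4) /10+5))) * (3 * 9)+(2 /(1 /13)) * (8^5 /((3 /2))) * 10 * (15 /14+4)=229860543607 /7980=28804579.40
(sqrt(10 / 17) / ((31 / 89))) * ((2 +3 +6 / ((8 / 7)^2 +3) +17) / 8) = 54913 * sqrt(170) / 111197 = 6.44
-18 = -18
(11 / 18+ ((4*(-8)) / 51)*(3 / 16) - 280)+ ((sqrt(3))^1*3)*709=-85529 / 306+ 2127*sqrt(3)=3404.57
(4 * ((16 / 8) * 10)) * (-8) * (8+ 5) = -8320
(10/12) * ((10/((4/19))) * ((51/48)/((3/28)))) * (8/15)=11305/54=209.35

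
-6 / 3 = -2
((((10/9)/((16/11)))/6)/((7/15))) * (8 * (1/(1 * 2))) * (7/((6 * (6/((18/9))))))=275/648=0.42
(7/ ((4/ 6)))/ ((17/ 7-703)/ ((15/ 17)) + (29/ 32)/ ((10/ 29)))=-70560/ 5317891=-0.01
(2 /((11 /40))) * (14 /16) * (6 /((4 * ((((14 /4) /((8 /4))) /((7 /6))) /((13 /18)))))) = 455 /99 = 4.60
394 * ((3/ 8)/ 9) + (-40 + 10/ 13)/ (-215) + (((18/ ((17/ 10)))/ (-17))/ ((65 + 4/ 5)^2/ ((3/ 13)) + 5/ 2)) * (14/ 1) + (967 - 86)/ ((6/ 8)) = 6500135522878739/ 5456496818292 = 1191.27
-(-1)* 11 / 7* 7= 11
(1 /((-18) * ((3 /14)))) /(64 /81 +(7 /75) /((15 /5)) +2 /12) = -1050 /4001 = -0.26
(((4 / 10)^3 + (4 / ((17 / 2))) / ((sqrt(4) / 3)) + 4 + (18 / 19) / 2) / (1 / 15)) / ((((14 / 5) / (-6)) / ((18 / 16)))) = -189.61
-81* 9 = -729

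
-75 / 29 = -2.59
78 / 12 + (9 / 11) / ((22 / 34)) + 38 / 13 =33623 / 3146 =10.69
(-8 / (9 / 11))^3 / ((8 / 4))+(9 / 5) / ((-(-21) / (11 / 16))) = -190788103 / 408240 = -467.34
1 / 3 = 0.33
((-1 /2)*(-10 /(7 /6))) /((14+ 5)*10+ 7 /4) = 120 /5369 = 0.02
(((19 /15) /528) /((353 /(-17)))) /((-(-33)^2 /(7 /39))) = 2261 /118738722960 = 0.00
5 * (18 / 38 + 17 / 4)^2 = 111.57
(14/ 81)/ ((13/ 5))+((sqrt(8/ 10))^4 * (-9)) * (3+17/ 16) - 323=-1823446/ 5265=-346.33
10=10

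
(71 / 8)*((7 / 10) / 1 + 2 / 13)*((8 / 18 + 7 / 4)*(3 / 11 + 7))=207533 / 1716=120.94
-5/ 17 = -0.29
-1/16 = -0.06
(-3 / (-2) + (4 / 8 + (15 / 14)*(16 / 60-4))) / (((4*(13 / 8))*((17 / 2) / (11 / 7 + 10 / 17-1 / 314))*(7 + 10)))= -322316 / 70192031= -0.00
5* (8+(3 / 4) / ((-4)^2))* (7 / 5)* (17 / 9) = 61285 / 576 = 106.40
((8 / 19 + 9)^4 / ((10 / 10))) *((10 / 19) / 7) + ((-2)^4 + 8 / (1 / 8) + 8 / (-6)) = 34889285978 / 51998079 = 670.97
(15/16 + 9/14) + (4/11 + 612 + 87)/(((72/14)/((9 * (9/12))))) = 919.50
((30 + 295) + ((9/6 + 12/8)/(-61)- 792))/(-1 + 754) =-28490/45933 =-0.62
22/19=1.16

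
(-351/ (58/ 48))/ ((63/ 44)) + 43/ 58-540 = -301307/ 406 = -742.14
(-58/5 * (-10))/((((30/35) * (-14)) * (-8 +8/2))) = 29/12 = 2.42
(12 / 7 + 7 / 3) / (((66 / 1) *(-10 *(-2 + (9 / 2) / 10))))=85 / 21483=0.00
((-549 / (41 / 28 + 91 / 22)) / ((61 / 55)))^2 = 103306896 / 13225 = 7811.49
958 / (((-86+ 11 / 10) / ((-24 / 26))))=38320 / 3679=10.42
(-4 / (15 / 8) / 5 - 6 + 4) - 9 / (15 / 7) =-497 / 75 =-6.63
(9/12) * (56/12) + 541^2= 585369/2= 292684.50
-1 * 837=-837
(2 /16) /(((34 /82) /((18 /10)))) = 369 /680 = 0.54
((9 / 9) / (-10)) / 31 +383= 118729 / 310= 383.00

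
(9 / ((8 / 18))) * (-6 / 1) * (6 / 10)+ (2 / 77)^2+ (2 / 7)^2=-4317361 / 59290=-72.82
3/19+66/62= 1.22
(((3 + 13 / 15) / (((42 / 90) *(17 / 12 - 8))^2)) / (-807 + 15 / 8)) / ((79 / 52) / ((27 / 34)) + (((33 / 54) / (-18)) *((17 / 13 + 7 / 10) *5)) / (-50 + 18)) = -0.00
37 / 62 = 0.60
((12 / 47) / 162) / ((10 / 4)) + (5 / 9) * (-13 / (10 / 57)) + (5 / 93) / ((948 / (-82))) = -639747389 / 15538905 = -41.17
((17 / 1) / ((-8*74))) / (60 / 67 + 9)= -67 / 23088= -0.00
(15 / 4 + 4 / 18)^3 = 2924207 / 46656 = 62.68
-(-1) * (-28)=-28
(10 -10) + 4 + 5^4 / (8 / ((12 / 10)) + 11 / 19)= 37277 / 413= 90.26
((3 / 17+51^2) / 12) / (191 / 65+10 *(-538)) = -0.04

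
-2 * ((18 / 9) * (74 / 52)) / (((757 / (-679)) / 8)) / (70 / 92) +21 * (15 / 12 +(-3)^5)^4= 903513045437183929 / 12596480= 71727422695.64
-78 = -78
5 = 5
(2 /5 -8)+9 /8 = -259 /40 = -6.48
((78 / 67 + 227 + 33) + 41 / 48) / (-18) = -842651 / 57888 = -14.56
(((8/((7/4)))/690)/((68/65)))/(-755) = -0.00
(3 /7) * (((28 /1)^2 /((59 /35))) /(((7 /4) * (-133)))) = -960 /1121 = -0.86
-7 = -7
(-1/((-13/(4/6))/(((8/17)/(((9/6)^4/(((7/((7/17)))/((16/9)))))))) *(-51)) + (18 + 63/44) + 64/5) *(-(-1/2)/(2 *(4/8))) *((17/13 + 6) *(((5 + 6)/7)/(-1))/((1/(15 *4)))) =-12058584745/1085994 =-11103.73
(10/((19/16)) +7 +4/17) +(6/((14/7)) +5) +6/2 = 8610/323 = 26.66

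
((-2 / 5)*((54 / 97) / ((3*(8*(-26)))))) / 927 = 1 / 2597660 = 0.00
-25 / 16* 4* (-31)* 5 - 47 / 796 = 385539 / 398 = 968.69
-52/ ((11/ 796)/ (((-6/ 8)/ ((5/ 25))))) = 155220/ 11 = 14110.91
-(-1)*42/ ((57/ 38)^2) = 56/ 3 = 18.67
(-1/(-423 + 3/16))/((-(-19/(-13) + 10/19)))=-3952/3321615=-0.00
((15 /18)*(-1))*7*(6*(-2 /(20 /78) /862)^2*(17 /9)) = -20111 /3715220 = -0.01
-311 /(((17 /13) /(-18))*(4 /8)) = 145548 /17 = 8561.65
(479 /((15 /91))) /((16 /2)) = 43589 /120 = 363.24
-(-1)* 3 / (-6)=-0.50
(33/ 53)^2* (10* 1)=10890/ 2809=3.88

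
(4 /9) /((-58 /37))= -74 /261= -0.28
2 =2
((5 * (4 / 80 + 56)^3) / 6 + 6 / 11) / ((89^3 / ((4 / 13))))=15495697771 / 241945360800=0.06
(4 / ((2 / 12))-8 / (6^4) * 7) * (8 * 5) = 77620 / 81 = 958.27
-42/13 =-3.23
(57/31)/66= 19/682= 0.03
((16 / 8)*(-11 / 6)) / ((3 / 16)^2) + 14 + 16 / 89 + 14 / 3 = -85.45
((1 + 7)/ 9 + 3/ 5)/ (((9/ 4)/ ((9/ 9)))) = 268/ 405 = 0.66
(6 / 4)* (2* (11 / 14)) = 33 / 14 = 2.36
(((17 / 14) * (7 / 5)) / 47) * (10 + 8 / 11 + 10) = 1938 / 2585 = 0.75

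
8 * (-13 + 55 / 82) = -98.63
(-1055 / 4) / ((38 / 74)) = -513.62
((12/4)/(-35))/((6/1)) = -1/70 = -0.01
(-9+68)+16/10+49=548/5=109.60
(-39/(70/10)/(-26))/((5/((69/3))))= 69/70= 0.99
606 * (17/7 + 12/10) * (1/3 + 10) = 795274/35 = 22722.11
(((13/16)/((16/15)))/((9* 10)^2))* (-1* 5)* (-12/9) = 13/20736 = 0.00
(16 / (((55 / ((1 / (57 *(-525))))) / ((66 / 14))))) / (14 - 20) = 8 / 1047375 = 0.00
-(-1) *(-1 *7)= -7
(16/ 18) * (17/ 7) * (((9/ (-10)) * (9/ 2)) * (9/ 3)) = -918/ 35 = -26.23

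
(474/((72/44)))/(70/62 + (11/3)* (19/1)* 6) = 0.69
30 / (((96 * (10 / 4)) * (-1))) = -1 / 8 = -0.12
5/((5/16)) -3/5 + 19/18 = 1481/90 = 16.46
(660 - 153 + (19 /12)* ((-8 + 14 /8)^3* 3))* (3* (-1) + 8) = -3263.34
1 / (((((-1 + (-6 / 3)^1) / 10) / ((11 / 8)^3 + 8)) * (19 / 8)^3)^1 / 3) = -54270 / 6859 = -7.91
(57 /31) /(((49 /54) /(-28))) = -12312 /217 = -56.74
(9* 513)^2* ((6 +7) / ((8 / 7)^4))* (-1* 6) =-1996073441271 / 2048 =-974645235.00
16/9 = 1.78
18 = 18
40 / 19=2.11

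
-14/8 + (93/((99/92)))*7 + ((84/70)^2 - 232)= 1229777/3300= 372.66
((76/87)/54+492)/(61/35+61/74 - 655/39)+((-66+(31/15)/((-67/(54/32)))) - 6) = -643160815284763/6031499926320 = -106.63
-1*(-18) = 18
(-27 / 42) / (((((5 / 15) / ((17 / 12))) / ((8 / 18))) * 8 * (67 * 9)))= -17 / 67536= -0.00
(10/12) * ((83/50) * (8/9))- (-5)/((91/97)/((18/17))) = 1435352/208845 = 6.87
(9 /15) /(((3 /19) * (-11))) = -19 /55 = -0.35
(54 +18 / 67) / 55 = 3636 / 3685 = 0.99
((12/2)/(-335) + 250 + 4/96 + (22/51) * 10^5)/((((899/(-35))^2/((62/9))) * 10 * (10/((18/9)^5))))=581156978206/4008807315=144.97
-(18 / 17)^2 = -324 / 289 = -1.12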